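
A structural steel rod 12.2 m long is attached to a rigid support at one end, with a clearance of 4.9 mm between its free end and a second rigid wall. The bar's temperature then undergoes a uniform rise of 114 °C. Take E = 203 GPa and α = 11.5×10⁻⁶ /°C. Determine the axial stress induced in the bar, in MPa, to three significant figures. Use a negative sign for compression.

Free thermal expansion αLΔT = 11.5e-6 · 12200 · 114 = 15.99 mm.
The walls engage after the gap closes; constrained expansion = 15.99 − 4.9 = 11.09 mm.
The walls impose strain ε = −(11.09)/12200 = -9.0936e-04; σ = Eε = 203000 · -9.0936e-04 = -184.6 MPa.

-185 MPa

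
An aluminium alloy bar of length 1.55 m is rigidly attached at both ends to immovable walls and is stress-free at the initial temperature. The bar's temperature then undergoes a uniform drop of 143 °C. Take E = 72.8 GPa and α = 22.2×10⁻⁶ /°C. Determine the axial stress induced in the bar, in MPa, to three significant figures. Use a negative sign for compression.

Free thermal expansion αLΔT = 22.2e-6 · 1550 · -143 = -4.921 mm.
The walls impose strain ε = −(-4.921)/1550 = 3.1746e-03; σ = Eε = 72800 · 3.1746e-03 = 231.1 MPa.

231 MPa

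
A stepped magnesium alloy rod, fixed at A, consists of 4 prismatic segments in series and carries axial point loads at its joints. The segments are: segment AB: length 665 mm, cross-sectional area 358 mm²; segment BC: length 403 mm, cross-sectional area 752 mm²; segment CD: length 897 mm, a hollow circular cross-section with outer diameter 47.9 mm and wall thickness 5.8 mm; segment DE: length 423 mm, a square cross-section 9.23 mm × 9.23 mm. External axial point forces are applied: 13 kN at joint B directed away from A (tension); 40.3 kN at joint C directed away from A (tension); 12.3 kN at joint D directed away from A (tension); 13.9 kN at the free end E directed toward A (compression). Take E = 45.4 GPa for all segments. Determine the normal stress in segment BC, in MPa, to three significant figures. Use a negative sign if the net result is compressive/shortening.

51.5 MPa

Internal axial forces (sectioning from the free end, tension +): N_DE = -13.9 kN, N_CD = -1.6 kN, N_BC = 38.7 kN, N_AB = 51.7 kN.
σ_BC = N_BC/A_BC = 38700/752 = 51.46 MPa.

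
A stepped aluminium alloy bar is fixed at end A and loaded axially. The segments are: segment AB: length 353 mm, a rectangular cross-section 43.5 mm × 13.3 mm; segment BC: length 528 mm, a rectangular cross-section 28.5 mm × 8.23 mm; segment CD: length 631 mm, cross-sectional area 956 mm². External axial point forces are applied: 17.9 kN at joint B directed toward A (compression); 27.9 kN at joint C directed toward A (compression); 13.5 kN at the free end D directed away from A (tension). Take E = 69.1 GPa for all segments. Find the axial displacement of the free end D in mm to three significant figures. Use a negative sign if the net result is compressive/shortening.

Internal axial forces (sectioning from the free end, tension +): N_CD = 13.5 kN, N_BC = -14.4 kN, N_AB = -32.3 kN.
A_AB = 578.6 mm².
A_BC = 234.6 mm².
δ_AB = -32300·353/(578.6·69100) = -0.2852 mm
δ_BC = -14400·528/(234.6·69100) = -0.4691 mm
δ_CD = 13500·631/(956·69100) = 0.129 mm
δ = Σδ_i = -0.6254 mm.

-0.625 mm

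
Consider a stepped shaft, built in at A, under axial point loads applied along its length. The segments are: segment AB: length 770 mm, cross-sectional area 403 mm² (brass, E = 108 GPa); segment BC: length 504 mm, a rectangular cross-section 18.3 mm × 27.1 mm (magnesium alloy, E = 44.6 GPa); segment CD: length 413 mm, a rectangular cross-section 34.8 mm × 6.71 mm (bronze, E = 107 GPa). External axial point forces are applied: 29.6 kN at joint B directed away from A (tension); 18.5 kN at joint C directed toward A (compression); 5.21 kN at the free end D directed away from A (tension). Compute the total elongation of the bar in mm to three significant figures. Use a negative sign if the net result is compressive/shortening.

Internal axial forces (sectioning from the free end, tension +): N_CD = 5.21 kN, N_BC = -13.29 kN, N_AB = 16.31 kN.
A_BC = 495.9 mm².
A_CD = 233.5 mm².
δ_AB = 16310·770/(403·108000) = 0.2885 mm
δ_BC = -13290·504/(495.9·44600) = -0.3028 mm
δ_CD = 5210·413/(233.5·107000) = 0.08612 mm
δ = Σδ_i = 0.07184 mm.

0.0718 mm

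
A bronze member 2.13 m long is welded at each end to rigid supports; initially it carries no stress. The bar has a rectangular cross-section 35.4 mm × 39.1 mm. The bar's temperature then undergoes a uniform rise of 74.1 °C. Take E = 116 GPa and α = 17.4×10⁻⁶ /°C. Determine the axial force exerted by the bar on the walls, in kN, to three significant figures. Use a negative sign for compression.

-207 kN

Free thermal expansion αLΔT = 17.4e-6 · 2130 · 74.1 = 2.746 mm.
The walls impose strain ε = −(2.746)/2130 = -1.2893e-03; σ = Eε = 116000 · -1.2893e-03 = -149.6 MPa.
Wall reaction R = σ·A = -149.6·1384 = -207000 N = -207 kN.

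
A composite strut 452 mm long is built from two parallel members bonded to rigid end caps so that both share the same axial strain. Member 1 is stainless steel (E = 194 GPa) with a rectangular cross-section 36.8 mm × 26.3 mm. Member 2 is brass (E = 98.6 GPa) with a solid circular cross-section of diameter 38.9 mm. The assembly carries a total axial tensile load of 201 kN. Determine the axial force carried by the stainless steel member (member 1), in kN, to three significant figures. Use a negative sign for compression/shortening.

A_1 = 967.8 mm².
A_2 = 1188 mm².
Equal strain + equilibrium ⇒ each member carries load in proportion to AE: A₁E₁ = 187800000 N, A₂E₂ = 117200000 N, ΣAE = 304900000 N.
F₁ = P·A₁E₁/ΣAE = 201000·187800000/304900000 = 123800 N.

124 kN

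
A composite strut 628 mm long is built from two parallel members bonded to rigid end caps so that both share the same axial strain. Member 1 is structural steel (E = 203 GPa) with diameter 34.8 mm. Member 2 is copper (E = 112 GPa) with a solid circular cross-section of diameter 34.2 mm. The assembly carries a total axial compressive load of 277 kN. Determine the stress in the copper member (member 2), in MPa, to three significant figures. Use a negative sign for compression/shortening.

A_1 = 951.1 mm².
A_2 = 918.6 mm².
Equal strain + equilibrium ⇒ each member carries load in proportion to AE: A₁E₁ = 193100000 N, A₂E₂ = 102900000 N, ΣAE = 296000000 N.
σ₂ = P·E₂/ΣAE = -277000·112000/296000000 = -104.8 MPa.

-105 MPa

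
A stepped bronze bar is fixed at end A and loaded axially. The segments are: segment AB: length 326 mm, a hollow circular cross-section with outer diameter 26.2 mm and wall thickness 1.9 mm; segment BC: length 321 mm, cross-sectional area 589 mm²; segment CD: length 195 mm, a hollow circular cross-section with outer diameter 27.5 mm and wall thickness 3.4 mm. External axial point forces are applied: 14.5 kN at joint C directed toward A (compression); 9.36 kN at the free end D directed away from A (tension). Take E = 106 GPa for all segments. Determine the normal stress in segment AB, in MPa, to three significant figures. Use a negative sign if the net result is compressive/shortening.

-35.4 MPa

Internal axial forces (sectioning from the free end, tension +): N_CD = 9.36 kN, N_BC = -5.14 kN, N_AB = -5.14 kN.
A_AB = 145 mm².
σ_AB = N_AB/A_AB = -5140/145 = -35.44 MPa.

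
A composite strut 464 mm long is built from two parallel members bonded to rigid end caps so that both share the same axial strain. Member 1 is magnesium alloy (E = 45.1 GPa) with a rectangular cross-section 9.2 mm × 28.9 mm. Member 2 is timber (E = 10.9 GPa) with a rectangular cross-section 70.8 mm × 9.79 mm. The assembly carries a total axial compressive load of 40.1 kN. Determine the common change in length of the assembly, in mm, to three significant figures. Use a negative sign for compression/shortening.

A_1 = 265.9 mm².
A_2 = 693.1 mm².
Equal strain + equilibrium ⇒ each member carries load in proportion to AE: A₁E₁ = 11990000 N, A₂E₂ = 7555000 N, ΣAE = 19550000 N.
δ = PL/ΣAE = -40100·464/19550000 = -0.9519 mm.

-0.952 mm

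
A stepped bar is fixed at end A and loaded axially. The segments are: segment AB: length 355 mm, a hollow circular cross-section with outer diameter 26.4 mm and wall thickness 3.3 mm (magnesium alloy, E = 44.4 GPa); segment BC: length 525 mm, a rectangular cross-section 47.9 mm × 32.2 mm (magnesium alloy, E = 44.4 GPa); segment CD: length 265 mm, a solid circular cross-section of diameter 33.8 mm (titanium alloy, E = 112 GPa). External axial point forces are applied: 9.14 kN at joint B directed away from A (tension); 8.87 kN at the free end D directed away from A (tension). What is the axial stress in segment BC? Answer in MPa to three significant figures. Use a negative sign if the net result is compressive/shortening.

5.75 MPa

Internal axial forces (sectioning from the free end, tension +): N_CD = 8.87 kN, N_BC = 8.87 kN, N_AB = 18.01 kN.
A_BC = 1542 mm².
σ_BC = N_BC/A_BC = 8870/1542 = 5.751 MPa.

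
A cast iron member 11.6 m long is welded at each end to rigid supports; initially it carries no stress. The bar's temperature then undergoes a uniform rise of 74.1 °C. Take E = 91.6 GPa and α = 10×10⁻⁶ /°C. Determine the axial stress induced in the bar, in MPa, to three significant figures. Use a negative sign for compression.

Free thermal expansion αLΔT = 10e-6 · 11600 · 74.1 = 8.596 mm.
The walls impose strain ε = −(8.596)/11600 = -7.4100e-04; σ = Eε = 91600 · -7.4100e-04 = -67.88 MPa.

-67.9 MPa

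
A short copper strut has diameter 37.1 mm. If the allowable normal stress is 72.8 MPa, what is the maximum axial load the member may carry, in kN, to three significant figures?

78.7 kN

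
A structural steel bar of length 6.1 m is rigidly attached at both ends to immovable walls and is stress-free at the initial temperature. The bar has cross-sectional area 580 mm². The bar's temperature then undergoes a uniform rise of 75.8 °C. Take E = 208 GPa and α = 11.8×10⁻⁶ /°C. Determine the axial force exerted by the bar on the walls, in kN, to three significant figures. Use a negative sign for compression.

-108 kN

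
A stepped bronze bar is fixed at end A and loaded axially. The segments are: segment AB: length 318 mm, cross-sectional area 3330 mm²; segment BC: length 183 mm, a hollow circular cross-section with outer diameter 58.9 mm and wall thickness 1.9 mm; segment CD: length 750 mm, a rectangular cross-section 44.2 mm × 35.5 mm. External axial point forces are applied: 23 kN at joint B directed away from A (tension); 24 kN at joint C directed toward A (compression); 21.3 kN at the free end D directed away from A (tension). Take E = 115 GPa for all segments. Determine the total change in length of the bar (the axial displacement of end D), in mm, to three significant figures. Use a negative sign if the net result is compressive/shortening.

0.0928 mm

Internal axial forces (sectioning from the free end, tension +): N_CD = 21.3 kN, N_BC = -2.7 kN, N_AB = 20.3 kN.
A_BC = 340.2 mm².
A_CD = 1569 mm².
δ_AB = 20300·318/(3330·115000) = 0.01686 mm
δ_BC = -2700·183/(340.2·115000) = -0.01263 mm
δ_CD = 21300·750/(1569·115000) = 0.08853 mm
δ = Σδ_i = 0.09276 mm.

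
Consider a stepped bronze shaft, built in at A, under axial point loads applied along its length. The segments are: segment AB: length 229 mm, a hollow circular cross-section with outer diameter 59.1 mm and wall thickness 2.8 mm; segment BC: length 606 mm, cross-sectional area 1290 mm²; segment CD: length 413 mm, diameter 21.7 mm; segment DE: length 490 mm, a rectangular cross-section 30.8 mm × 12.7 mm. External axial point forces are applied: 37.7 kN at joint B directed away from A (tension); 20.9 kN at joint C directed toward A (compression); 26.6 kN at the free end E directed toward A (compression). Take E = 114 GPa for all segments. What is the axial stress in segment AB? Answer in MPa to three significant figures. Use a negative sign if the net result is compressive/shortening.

-19.8 MPa

Internal axial forces (sectioning from the free end, tension +): N_DE = -26.6 kN, N_CD = -26.6 kN, N_BC = -47.5 kN, N_AB = -9.8 kN.
A_AB = 495.2 mm².
σ_AB = N_AB/A_AB = -9800/495.2 = -19.79 MPa.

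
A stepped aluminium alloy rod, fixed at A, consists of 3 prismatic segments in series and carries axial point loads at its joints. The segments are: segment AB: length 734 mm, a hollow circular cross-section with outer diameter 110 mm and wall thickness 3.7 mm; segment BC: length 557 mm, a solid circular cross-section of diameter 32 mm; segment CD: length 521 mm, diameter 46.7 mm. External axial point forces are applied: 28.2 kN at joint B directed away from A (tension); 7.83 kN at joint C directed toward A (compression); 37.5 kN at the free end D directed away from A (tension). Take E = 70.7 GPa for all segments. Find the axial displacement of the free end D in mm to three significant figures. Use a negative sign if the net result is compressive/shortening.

Internal axial forces (sectioning from the free end, tension +): N_CD = 37.5 kN, N_BC = 29.67 kN, N_AB = 57.87 kN.
A_AB = 1236 mm².
A_BC = 804.2 mm².
A_CD = 1713 mm².
δ_AB = 57870·734/(1236·70700) = 0.4862 mm
δ_BC = 29670·557/(804.2·70700) = 0.2906 mm
δ_CD = 37500·521/(1713·70700) = 0.1613 mm
δ = Σδ_i = 0.9382 mm.

0.938 mm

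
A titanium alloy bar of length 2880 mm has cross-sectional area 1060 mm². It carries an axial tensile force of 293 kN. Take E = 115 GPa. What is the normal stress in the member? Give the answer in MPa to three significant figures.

276 MPa

σ = N/A = 293000/1060 = 276.4 MPa.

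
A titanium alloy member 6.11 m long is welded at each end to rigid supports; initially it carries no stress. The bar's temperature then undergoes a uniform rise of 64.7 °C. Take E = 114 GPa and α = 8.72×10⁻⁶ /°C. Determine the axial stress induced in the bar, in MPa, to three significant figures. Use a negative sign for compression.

-64.3 MPa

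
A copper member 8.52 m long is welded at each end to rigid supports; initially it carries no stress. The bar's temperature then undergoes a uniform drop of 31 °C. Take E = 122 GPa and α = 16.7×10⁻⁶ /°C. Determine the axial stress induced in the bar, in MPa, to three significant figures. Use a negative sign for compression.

63.2 MPa

Free thermal expansion αLΔT = 16.7e-6 · 8520 · -31 = -4.411 mm.
The walls impose strain ε = −(-4.411)/8520 = 5.1770e-04; σ = Eε = 122000 · 5.1770e-04 = 63.16 MPa.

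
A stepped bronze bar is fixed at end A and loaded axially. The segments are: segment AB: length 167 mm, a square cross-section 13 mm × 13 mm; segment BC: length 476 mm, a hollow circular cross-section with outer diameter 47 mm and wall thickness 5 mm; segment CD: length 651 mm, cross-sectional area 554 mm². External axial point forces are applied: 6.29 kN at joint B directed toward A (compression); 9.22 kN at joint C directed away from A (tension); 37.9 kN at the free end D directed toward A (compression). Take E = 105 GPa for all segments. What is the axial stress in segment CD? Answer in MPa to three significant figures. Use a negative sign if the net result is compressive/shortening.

Internal axial forces (sectioning from the free end, tension +): N_CD = -37.9 kN, N_BC = -28.68 kN, N_AB = -34.97 kN.
σ_CD = N_CD/A_CD = -37900/554 = -68.41 MPa.

-68.4 MPa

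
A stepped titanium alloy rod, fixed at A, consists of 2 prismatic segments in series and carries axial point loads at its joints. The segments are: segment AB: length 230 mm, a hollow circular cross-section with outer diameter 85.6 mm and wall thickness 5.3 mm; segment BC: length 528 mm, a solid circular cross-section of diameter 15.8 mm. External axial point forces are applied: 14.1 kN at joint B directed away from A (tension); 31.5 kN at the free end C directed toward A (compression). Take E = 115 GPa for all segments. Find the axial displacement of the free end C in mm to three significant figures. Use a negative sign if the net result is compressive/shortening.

-0.764 mm

Internal axial forces (sectioning from the free end, tension +): N_BC = -31.5 kN, N_AB = -17.4 kN.
A_AB = 1337 mm².
A_BC = 196.1 mm².
δ_AB = -17400·230/(1337·115000) = -0.02603 mm
δ_BC = -31500·528/(196.1·115000) = -0.7376 mm
δ = Σδ_i = -0.7637 mm.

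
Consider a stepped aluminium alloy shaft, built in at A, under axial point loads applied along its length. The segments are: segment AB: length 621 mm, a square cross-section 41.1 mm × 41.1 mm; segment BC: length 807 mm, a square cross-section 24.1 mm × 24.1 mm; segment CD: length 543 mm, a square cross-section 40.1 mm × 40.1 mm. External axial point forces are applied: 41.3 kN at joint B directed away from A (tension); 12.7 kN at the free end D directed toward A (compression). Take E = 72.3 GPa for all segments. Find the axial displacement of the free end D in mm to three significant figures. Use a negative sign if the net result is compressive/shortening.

Internal axial forces (sectioning from the free end, tension +): N_CD = -12.7 kN, N_BC = -12.7 kN, N_AB = 28.6 kN.
A_AB = 1689 mm².
A_BC = 580.8 mm².
A_CD = 1608 mm².
δ_AB = 28600·621/(1689·72300) = 0.1454 mm
δ_BC = -12700·807/(580.8·72300) = -0.2441 mm
δ_CD = -12700·543/(1608·72300) = -0.05932 mm
δ = Σδ_i = -0.158 mm.

-0.158 mm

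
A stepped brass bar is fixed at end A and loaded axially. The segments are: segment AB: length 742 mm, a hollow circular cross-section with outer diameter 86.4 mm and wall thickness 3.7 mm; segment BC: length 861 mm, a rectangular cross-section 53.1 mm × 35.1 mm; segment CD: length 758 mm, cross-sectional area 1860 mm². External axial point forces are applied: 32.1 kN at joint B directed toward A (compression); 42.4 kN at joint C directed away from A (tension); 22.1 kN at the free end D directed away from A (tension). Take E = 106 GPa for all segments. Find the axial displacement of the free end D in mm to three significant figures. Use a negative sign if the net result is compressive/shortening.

Internal axial forces (sectioning from the free end, tension +): N_CD = 22.1 kN, N_BC = 64.5 kN, N_AB = 32.4 kN.
A_AB = 961.3 mm².
A_BC = 1864 mm².
δ_AB = 32400·742/(961.3·106000) = 0.2359 mm
δ_BC = 64500·861/(1864·106000) = 0.2811 mm
δ_CD = 22100·758/(1860·106000) = 0.08497 mm
δ = Σδ_i = 0.602 mm.

0.602 mm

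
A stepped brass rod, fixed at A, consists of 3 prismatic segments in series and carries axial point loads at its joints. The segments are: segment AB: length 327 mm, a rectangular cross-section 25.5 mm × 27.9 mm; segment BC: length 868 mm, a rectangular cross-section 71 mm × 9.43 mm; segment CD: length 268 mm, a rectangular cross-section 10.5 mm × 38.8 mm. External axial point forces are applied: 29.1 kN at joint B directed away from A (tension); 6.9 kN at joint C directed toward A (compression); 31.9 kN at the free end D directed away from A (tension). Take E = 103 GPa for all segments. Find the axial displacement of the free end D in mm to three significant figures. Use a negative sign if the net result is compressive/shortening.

0.760 mm

Internal axial forces (sectioning from the free end, tension +): N_CD = 31.9 kN, N_BC = 25 kN, N_AB = 54.1 kN.
A_AB = 711.4 mm².
A_BC = 669.5 mm².
A_CD = 407.4 mm².
δ_AB = 54100·327/(711.4·103000) = 0.2414 mm
δ_BC = 25000·868/(669.5·103000) = 0.3147 mm
δ_CD = 31900·268/(407.4·103000) = 0.2037 mm
δ = Σδ_i = 0.7598 mm.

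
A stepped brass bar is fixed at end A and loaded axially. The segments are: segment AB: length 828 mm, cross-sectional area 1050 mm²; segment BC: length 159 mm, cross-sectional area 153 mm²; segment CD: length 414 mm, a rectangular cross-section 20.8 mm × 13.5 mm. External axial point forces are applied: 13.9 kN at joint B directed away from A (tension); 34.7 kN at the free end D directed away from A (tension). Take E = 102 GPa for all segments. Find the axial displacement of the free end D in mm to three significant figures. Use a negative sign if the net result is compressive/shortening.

1.23 mm

Internal axial forces (sectioning from the free end, tension +): N_CD = 34.7 kN, N_BC = 34.7 kN, N_AB = 48.6 kN.
A_CD = 280.8 mm².
δ_AB = 48600·828/(1050·102000) = 0.3757 mm
δ_BC = 34700·159/(153·102000) = 0.3535 mm
δ_CD = 34700·414/(280.8·102000) = 0.5016 mm
δ = Σδ_i = 1.231 mm.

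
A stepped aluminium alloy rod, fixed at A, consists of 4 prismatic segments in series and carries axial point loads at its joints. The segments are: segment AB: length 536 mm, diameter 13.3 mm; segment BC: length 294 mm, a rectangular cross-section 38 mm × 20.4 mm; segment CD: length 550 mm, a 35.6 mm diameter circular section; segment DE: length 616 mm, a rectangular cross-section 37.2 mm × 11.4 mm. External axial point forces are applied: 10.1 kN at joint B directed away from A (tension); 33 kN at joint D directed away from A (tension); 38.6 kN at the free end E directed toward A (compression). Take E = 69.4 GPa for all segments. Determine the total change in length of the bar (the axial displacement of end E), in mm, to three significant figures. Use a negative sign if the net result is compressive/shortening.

-0.633 mm

Internal axial forces (sectioning from the free end, tension +): N_DE = -38.6 kN, N_CD = -5.6 kN, N_BC = -5.6 kN, N_AB = 4.5 kN.
A_AB = 138.9 mm².
A_BC = 775.2 mm².
A_CD = 995.4 mm².
A_DE = 424.1 mm².
δ_AB = 4500·536/(138.9·69400) = 0.2502 mm
δ_BC = -5600·294/(775.2·69400) = -0.0306 mm
δ_CD = -5600·550/(995.4·69400) = -0.04459 mm
δ_DE = -38600·616/(424.1·69400) = -0.8079 mm
δ = Σδ_i = -0.6329 mm.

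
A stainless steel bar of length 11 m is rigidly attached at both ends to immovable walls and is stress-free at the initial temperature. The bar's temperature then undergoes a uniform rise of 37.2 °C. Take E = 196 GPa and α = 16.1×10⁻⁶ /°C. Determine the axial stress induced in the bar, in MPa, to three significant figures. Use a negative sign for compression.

-117 MPa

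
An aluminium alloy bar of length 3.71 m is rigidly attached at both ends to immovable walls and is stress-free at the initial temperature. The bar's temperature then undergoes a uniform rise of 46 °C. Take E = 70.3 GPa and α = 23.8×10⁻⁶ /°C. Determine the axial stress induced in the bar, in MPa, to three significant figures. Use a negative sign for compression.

-77.0 MPa

Free thermal expansion αLΔT = 23.8e-6 · 3710 · 46 = 4.062 mm.
The walls impose strain ε = −(4.062)/3710 = -1.0948e-03; σ = Eε = 70300 · -1.0948e-03 = -76.96 MPa.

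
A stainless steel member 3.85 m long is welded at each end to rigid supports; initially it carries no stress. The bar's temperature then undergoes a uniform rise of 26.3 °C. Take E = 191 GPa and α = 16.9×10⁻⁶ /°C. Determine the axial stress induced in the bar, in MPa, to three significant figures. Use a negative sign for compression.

-84.9 MPa

Free thermal expansion αLΔT = 16.9e-6 · 3850 · 26.3 = 1.711 mm.
The walls impose strain ε = −(1.711)/3850 = -4.4447e-04; σ = Eε = 191000 · -4.4447e-04 = -84.89 MPa.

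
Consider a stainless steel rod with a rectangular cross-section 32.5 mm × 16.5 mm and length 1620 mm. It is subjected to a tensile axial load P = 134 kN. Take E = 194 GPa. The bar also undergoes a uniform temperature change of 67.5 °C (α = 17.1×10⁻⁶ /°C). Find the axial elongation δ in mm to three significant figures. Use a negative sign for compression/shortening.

3.96 mm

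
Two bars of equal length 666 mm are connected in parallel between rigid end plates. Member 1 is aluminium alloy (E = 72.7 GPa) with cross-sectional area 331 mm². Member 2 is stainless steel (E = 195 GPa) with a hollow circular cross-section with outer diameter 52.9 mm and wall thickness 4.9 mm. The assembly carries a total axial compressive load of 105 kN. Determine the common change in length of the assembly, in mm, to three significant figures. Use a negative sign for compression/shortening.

A_2 = 738.9 mm².
Equal strain + equilibrium ⇒ each member carries load in proportion to AE: A₁E₁ = 24060000 N, A₂E₂ = 144100000 N, ΣAE = 168100000 N.
δ = PL/ΣAE = -105000·666/168100000 = -0.4159 mm.

-0.416 mm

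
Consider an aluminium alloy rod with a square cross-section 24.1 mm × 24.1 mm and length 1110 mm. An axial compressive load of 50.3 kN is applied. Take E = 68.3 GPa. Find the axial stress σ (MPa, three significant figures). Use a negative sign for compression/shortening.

-86.6 MPa

A = 580.8 mm².
σ = N/A = -50300/580.8 = -86.6 MPa.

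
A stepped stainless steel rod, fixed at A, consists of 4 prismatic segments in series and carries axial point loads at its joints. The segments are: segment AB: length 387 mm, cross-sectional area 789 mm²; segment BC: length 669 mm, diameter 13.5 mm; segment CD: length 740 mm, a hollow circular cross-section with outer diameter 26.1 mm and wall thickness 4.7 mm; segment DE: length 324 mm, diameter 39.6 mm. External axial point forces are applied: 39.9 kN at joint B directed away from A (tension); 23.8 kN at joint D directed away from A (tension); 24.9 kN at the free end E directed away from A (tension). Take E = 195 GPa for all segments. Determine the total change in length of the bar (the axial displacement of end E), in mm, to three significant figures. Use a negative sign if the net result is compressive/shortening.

Internal axial forces (sectioning from the free end, tension +): N_DE = 24.9 kN, N_CD = 48.7 kN, N_BC = 48.7 kN, N_AB = 88.6 kN.
A_BC = 143.1 mm².
A_CD = 316 mm².
A_DE = 1232 mm².
δ_AB = 88600·387/(789·195000) = 0.2229 mm
δ_BC = 48700·669/(143.1·195000) = 1.167 mm
δ_CD = 48700·740/(316·195000) = 0.5849 mm
δ_DE = 24900·324/(1232·195000) = 0.03359 mm
δ = Σδ_i = 2.009 mm.

2.01 mm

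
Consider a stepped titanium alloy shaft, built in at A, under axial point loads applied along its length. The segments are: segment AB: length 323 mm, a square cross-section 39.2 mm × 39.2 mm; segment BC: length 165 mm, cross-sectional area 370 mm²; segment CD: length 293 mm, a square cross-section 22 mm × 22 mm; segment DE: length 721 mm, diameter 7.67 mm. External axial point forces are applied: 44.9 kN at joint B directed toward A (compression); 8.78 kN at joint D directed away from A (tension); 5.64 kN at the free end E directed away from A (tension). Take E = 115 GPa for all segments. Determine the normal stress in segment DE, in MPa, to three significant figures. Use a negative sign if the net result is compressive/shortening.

Internal axial forces (sectioning from the free end, tension +): N_DE = 5.64 kN, N_CD = 14.42 kN, N_BC = 14.42 kN, N_AB = -30.48 kN.
A_DE = 46.2 mm².
σ_DE = N_DE/A_DE = 5640/46.2 = 122.1 MPa.

122 MPa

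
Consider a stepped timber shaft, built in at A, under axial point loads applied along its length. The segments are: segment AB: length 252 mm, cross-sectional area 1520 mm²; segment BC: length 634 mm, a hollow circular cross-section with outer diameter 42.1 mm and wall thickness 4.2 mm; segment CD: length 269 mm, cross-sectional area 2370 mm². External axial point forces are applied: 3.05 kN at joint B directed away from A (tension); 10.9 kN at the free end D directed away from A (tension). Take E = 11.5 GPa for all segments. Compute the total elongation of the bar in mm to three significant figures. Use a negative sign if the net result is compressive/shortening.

Internal axial forces (sectioning from the free end, tension +): N_CD = 10.9 kN, N_BC = 10.9 kN, N_AB = 13.95 kN.
A_BC = 500.1 mm².
δ_AB = 13950·252/(1520·11500) = 0.2011 mm
δ_BC = 10900·634/(500.1·11500) = 1.202 mm
δ_CD = 10900·269/(2370·11500) = 0.1076 mm
δ = Σδ_i = 1.51 mm.

1.51 mm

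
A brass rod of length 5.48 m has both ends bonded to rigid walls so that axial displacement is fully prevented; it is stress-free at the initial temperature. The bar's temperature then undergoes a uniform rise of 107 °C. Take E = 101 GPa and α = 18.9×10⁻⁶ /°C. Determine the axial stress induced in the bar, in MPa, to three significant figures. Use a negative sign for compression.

Free thermal expansion αLΔT = 18.9e-6 · 5480 · 107 = 11.08 mm.
The walls impose strain ε = −(11.08)/5480 = -2.0223e-03; σ = Eε = 101000 · -2.0223e-03 = -204.3 MPa.

-204 MPa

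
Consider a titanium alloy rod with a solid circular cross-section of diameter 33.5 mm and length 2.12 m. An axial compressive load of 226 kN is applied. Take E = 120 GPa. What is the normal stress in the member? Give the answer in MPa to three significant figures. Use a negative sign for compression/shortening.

-256 MPa

A = 881.4 mm².
σ = N/A = -226000/881.4 = -256.4 MPa.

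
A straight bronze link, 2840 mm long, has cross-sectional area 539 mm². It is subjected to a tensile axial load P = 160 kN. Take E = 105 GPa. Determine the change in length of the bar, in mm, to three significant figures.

δ_mech = NL/(AE) = 160000·2840/(539·105000) = 8.029 mm.

8.03 mm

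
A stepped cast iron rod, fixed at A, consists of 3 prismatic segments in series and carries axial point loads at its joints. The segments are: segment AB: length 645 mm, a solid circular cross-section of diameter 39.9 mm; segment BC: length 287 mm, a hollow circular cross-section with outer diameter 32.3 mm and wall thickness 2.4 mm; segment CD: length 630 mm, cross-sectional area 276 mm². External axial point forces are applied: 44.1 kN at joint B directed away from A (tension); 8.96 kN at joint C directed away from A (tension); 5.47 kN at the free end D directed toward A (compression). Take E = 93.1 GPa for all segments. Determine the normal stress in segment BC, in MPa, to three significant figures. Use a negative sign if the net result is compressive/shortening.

Internal axial forces (sectioning from the free end, tension +): N_CD = -5.47 kN, N_BC = 3.49 kN, N_AB = 47.59 kN.
A_BC = 225.4 mm².
σ_BC = N_BC/A_BC = 3490/225.4 = 15.48 MPa.

15.5 MPa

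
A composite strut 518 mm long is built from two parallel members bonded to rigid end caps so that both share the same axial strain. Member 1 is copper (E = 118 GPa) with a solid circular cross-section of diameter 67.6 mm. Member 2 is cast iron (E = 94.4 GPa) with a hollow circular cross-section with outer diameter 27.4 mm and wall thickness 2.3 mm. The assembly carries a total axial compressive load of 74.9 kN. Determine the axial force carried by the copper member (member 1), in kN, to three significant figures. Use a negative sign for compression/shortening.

-72.0 kN

A_1 = 3589 mm².
A_2 = 181.4 mm².
Equal strain + equilibrium ⇒ each member carries load in proportion to AE: A₁E₁ = 423500000 N, A₂E₂ = 17120000 N, ΣAE = 440600000 N.
F₁ = P·A₁E₁/ΣAE = -74900·423500000/440600000 = -71990 N.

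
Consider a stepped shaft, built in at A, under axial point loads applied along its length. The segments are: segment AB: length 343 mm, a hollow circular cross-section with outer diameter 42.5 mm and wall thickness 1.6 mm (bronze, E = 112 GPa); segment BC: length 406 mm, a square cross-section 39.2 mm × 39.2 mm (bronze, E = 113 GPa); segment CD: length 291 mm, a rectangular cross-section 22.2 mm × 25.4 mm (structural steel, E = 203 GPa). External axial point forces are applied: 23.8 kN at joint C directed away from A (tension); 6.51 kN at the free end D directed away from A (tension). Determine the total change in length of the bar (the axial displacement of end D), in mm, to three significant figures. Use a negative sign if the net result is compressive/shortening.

0.539 mm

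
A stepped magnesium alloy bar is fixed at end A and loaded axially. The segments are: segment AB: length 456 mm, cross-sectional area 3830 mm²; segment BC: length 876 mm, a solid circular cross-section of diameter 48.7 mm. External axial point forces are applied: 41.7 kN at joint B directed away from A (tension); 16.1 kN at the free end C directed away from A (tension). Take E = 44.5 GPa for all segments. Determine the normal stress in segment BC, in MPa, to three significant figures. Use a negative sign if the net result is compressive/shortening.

Internal axial forces (sectioning from the free end, tension +): N_BC = 16.1 kN, N_AB = 57.8 kN.
A_BC = 1863 mm².
σ_BC = N_BC/A_BC = 16100/1863 = 8.643 MPa.

8.64 MPa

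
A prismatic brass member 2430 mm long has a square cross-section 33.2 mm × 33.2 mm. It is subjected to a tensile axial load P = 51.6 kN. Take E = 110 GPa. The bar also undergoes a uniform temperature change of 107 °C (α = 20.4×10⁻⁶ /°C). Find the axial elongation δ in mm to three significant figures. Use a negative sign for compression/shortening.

A = 1102 mm².
δ_mech = NL/(AE) = 51600·2430/(1102·110000) = 1.034 mm.
δ_thermal = αLΔT = 20.4e-6·2430·107 = 5.304 mm.
δ = δ_mech + δ_thermal = 6.338 mm.

6.34 mm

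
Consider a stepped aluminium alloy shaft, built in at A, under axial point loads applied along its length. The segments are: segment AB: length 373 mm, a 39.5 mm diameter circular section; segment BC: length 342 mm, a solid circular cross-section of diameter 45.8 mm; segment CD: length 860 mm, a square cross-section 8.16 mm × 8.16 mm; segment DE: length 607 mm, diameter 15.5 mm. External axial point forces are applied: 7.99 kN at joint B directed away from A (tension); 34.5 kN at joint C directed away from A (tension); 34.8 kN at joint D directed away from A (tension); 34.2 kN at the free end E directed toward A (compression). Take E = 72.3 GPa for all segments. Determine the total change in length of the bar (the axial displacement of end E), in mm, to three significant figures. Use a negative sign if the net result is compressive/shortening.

-1.13 mm

Internal axial forces (sectioning from the free end, tension +): N_DE = -34.2 kN, N_CD = 0.6 kN, N_BC = 35.1 kN, N_AB = 43.09 kN.
A_AB = 1225 mm².
A_BC = 1647 mm².
A_CD = 66.59 mm².
A_DE = 188.7 mm².
δ_AB = 43090·373/(1225·72300) = 0.1814 mm
δ_BC = 35100·342/(1647·72300) = 0.1008 mm
δ_CD = 600·860/(66.59·72300) = 0.1072 mm
δ_DE = -34200·607/(188.7·72300) = -1.522 mm
δ = Σδ_i = -1.132 mm.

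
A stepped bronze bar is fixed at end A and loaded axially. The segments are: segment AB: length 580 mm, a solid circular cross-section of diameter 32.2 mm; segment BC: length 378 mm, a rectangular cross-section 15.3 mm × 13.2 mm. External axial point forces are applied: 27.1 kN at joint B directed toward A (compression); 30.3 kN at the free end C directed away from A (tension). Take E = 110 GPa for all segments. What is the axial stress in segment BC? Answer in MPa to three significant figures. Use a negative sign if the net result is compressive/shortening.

150 MPa

Internal axial forces (sectioning from the free end, tension +): N_BC = 30.3 kN, N_AB = 3.2 kN.
A_BC = 202 mm².
σ_BC = N_BC/A_BC = 30300/202 = 150 MPa.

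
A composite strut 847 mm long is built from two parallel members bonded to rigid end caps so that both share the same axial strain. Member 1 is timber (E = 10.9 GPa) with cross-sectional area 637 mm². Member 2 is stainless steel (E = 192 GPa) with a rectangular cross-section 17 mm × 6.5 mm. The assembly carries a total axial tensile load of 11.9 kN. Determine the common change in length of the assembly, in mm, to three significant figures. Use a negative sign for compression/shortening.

A_2 = 110.5 mm².
Equal strain + equilibrium ⇒ each member carries load in proportion to AE: A₁E₁ = 6943000 N, A₂E₂ = 21220000 N, ΣAE = 28160000 N.
δ = PL/ΣAE = 11900·847/28160000 = 0.3579 mm.

0.358 mm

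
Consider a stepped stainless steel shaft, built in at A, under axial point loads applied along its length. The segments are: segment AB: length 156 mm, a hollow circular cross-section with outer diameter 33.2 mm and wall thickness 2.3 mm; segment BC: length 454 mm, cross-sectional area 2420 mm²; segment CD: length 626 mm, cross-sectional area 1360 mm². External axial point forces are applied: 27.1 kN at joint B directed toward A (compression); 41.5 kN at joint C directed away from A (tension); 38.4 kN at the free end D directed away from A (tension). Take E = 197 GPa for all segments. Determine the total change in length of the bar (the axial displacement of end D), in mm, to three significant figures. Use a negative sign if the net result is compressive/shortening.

0.353 mm

Internal axial forces (sectioning from the free end, tension +): N_CD = 38.4 kN, N_BC = 79.9 kN, N_AB = 52.8 kN.
A_AB = 223.3 mm².
δ_AB = 52800·156/(223.3·197000) = 0.1873 mm
δ_BC = 79900·454/(2420·197000) = 0.07609 mm
δ_CD = 38400·626/(1360·197000) = 0.08972 mm
δ = Σδ_i = 0.3531 mm.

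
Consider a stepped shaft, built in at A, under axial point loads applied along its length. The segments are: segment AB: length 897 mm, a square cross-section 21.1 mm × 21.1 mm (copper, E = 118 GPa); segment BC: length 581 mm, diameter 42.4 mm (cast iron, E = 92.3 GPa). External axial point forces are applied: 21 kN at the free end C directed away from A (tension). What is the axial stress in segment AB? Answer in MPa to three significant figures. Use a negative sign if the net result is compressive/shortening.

Internal axial forces (sectioning from the free end, tension +): N_BC = 21 kN, N_AB = 21 kN.
A_AB = 445.2 mm².
σ_AB = N_AB/A_AB = 21000/445.2 = 47.17 MPa.

47.2 MPa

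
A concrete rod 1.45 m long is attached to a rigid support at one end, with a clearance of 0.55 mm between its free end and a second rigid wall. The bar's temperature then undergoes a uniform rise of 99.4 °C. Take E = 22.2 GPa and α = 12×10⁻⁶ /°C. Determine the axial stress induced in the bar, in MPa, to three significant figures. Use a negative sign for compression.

-18.1 MPa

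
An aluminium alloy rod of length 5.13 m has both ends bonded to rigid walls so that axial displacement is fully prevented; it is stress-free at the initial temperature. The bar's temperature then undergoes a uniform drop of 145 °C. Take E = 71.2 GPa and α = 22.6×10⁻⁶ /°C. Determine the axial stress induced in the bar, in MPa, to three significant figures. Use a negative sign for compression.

233 MPa

Free thermal expansion αLΔT = 22.6e-6 · 5130 · -145 = -16.81 mm.
The walls impose strain ε = −(-16.81)/5130 = 3.2770e-03; σ = Eε = 71200 · 3.2770e-03 = 233.3 MPa.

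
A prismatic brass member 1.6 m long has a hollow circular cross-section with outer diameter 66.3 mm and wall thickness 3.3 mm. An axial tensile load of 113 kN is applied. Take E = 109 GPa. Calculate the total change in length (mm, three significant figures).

A = 653.1 mm².
δ_mech = NL/(AE) = 113000·1600/(653.1·109000) = 2.54 mm.

2.54 mm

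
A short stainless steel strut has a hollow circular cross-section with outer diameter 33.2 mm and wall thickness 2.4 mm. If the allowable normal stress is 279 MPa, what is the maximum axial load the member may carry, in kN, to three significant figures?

64.8 kN

A = 232.2 mm².
P_max = σ_allow · A = 279 · 232.2 = 64790 N = 64.79 kN.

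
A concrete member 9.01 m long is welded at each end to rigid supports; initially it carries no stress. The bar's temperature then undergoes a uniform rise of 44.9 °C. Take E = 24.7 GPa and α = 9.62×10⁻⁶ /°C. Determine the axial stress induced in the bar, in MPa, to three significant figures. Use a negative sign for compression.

-10.7 MPa

Free thermal expansion αLΔT = 9.62e-6 · 9010 · 44.9 = 3.892 mm.
The walls impose strain ε = −(3.892)/9010 = -4.3194e-04; σ = Eε = 24700 · -4.3194e-04 = -10.67 MPa.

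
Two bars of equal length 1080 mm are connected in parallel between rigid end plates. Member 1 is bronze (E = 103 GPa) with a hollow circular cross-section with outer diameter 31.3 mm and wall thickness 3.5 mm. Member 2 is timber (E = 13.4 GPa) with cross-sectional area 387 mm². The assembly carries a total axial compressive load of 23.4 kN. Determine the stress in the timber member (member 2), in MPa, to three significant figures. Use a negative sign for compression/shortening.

-8.55 MPa

A_1 = 305.7 mm².
Equal strain + equilibrium ⇒ each member carries load in proportion to AE: A₁E₁ = 31480000 N, A₂E₂ = 5186000 N, ΣAE = 36670000 N.
σ₂ = P·E₂/ΣAE = -23400·13400/36670000 = -8.551 MPa.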